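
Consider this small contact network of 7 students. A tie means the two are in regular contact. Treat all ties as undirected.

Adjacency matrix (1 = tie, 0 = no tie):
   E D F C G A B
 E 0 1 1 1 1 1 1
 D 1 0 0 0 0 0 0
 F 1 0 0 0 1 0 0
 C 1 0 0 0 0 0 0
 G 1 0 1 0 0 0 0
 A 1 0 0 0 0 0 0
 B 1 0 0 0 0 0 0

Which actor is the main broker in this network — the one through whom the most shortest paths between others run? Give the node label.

E

Unnormalized betweenness of each node: A:0, B:0, C:0, D:0, E:14, F:0, G:0.
E has the largest value, 14, making it the main broker — the node through which the most shortest paths run.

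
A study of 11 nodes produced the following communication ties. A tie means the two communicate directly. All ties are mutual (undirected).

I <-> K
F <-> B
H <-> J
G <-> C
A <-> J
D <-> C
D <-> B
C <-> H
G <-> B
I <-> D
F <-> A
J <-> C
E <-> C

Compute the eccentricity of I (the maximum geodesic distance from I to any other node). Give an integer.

Distances from I: A:4, B:2, C:2, D:1, E:3, F:3, G:3, H:3, J:3, K:1.
The largest is 4 (to A), so the eccentricity of I is 4.

4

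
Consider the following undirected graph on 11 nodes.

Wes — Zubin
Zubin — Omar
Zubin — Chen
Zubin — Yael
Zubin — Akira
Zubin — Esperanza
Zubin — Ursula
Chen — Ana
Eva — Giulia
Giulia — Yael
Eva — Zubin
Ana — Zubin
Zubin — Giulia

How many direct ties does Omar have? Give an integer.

Omar is directly tied to Zubin. That is 1 neighbor, so the degree of Omar is 1.

1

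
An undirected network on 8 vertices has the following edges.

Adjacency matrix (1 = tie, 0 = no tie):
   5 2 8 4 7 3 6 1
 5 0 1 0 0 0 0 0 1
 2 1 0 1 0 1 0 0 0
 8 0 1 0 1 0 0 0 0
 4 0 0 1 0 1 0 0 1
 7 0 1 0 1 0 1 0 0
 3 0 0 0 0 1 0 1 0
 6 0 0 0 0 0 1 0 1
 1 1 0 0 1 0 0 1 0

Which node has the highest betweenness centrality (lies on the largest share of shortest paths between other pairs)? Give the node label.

1

Unnormalized betweenness of each node: 1:5, 2:7/2, 3:3/2, 4:4, 5:3/2, 6:3/2, 7:9/2, 8:1/2.
1 has the largest value, 5, making it the main broker — the node through which the most shortest paths run.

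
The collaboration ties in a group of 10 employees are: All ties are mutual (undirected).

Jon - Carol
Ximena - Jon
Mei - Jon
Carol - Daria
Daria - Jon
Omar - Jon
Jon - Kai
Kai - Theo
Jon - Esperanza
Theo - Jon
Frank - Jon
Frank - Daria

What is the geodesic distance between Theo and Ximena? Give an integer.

2

One shortest route is Theo – Jon – Ximena, which uses 2 edges, and Theo and Ximena are not directly tied, so nothing shorter exists. So d(Theo,Ximena) = 2.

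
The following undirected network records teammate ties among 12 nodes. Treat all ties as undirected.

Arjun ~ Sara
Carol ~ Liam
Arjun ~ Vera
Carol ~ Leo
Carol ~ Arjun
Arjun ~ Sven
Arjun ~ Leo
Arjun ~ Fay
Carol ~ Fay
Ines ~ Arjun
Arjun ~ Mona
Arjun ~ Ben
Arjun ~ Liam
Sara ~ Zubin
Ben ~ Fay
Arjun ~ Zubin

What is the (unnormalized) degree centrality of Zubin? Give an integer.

2

Zubin is directly tied to Arjun and Sara. That is 2 neighbors, so the degree of Zubin is 2.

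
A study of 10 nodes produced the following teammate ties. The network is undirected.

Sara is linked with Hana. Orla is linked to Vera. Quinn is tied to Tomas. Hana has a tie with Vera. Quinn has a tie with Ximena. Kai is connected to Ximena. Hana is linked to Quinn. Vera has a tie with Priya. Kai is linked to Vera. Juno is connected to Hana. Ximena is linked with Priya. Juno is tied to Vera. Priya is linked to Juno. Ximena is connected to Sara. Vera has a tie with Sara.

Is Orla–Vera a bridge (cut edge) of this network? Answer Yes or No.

Yes

Without the Orla–Vera edge there is no alternate route between Orla and Vera, so the network disconnects. It is a bridge.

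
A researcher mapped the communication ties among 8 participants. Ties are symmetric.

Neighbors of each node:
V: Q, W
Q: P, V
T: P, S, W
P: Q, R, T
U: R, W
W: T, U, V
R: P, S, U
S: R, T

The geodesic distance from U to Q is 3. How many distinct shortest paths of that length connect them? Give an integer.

2

The shortest distance is 3. The length-3 paths are: U–R–P–Q; U–W–V–Q.
That gives 2 distinct shortest paths.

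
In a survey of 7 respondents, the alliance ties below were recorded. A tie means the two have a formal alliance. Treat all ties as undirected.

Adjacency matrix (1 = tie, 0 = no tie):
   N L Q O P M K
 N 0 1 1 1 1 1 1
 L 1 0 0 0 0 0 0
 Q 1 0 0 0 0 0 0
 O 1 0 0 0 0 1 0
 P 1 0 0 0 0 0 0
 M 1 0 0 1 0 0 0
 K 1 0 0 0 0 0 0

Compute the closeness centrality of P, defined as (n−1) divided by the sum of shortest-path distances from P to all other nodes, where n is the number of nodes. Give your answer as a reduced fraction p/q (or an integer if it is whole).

Distances from P: K:2, L:2, M:2, N:1, O:2, Q:2. Sum = 11.
n = 7, so closeness = 6/11.

6/11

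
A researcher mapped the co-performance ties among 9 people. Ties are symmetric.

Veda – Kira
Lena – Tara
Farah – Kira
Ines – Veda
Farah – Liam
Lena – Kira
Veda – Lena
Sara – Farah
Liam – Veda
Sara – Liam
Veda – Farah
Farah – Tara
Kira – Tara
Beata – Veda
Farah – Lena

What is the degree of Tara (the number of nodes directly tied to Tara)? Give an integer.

Tara is directly tied to Farah, Kira, and Lena. That is 3 neighbors, so the degree of Tara is 3.

3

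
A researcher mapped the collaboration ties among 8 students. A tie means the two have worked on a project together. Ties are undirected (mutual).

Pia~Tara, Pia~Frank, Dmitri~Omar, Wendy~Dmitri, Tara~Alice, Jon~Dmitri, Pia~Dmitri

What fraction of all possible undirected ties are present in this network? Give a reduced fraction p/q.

There are 7 edges and 8 nodes, so the maximum possible is C(8,2) = 28.
Density = 7/28 = 1/4.

1/4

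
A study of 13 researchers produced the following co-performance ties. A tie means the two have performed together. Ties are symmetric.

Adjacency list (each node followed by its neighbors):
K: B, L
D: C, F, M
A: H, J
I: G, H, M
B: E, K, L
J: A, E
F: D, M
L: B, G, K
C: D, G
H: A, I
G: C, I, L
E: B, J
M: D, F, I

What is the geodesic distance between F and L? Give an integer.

One shortest route is F – M – I – G – L, which uses 4 edges, and at distance 3 from F we only reach {G, H}, which does not include L. So d(F,L) = 4.

4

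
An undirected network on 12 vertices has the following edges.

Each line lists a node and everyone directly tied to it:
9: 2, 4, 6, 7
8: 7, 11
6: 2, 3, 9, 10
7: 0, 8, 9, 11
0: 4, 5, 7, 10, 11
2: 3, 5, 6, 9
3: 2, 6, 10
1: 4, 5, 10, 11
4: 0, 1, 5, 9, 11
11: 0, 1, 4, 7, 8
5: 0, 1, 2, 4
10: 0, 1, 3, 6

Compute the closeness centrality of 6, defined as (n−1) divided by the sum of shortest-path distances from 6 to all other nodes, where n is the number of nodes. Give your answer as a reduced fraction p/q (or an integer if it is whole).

Distances from 6: 0:2, 1:2, 2:1, 3:1, 4:2, 5:2, 7:2, 8:3, 9:1, 10:1, 11:3. Sum = 20.
n = 12, so closeness = 11/20.

11/20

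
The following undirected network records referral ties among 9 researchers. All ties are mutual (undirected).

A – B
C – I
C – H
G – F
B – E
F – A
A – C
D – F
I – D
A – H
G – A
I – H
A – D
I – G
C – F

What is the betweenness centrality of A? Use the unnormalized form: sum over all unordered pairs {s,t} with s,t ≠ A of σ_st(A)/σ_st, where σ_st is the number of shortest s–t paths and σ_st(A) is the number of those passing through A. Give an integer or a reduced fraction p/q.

29/2

Pairs whose geodesics pass through A — C–E: 1; C–G: 1/3; C–B: 1; C–D: 1/3; E–G: 1; E–I: 4/4; E–D: 1; E–F: 1; E–H: 1; G–B: 1; G–D: 1/3; G–H: 1/2; B–I: 4/4; B–D: 1 … (+4 more pairs).
All other pairs contribute 0.
Summing the contributions gives betweenness(A) = 29/2.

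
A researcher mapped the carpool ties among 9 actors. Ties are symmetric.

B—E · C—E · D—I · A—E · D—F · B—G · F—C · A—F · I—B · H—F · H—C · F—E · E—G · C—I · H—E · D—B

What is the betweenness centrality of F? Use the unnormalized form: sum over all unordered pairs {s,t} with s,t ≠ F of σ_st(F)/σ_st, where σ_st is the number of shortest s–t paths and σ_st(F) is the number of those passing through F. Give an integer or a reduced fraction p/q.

9/2

Pairs whose geodesics pass through F — E–D: 1/2; D–A: 1; D–C: 1/2; D–H: 1; A–I: 2/4; A–C: 1/2; A–H: 1/2.
All other pairs contribute 0.
Summing the contributions gives betweenness(F) = 9/2.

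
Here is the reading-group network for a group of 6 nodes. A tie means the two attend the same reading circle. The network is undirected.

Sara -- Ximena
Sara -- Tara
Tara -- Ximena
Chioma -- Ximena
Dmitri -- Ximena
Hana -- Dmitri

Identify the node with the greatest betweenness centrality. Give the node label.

Unnormalized betweenness of each node: Chioma:0, Dmitri:4, Hana:0, Sara:0, Tara:0, Ximena:8.
Ximena has the largest value, 8, making it the main broker — the node through which the most shortest paths run.

Ximena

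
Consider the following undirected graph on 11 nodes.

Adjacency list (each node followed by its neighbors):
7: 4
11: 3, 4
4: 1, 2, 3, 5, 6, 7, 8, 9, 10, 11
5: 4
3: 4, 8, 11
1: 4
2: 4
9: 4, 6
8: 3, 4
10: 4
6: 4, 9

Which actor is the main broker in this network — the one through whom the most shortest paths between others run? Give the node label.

Unnormalized betweenness of each node: 1:0, 2:0, 3:1/2, 4:83/2, 5:0, 6:0, 7:0, 8:0, 9:0, 10:0, 11:0.
4 has the largest value, 83/2, making it the main broker — the node through which the most shortest paths run.

4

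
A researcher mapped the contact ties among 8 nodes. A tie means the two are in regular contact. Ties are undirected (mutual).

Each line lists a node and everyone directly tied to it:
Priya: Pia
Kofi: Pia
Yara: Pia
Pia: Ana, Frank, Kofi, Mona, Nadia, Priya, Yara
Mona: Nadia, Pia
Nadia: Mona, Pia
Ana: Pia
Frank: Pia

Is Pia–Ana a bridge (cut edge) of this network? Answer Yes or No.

Yes

Without the Pia–Ana edge there is no alternate route between Pia and Ana, so the network disconnects. It is a bridge.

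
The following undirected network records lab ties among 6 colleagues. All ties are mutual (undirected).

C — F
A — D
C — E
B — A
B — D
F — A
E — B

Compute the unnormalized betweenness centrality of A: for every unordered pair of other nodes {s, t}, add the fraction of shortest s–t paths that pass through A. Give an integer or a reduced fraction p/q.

5/2

Pairs whose geodesics pass through A — C–D: 1/2; F–D: 1; F–B: 1.
All other pairs contribute 0.
Summing the contributions gives betweenness(A) = 5/2.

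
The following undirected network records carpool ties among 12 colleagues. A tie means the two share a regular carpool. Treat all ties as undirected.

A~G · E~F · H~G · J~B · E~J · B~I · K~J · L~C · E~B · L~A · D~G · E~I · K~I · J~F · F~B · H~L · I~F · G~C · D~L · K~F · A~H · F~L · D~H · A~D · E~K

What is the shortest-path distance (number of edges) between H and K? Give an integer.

One shortest route is H – L – F – K, which uses 3 edges, and at distance 2 from H we only reach {C, F}, which does not include K. So d(H,K) = 3.

3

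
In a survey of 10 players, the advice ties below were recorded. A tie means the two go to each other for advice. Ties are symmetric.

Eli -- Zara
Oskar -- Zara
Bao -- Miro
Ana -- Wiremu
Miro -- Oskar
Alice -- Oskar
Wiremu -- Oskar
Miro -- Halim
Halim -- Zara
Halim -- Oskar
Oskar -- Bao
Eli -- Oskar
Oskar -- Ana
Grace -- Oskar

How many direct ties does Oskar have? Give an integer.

9

Oskar is directly tied to Alice, Ana, Bao, Eli, Grace, Halim, Miro, Wiremu, and Zara. That is 9 neighbors, so the degree of Oskar is 9.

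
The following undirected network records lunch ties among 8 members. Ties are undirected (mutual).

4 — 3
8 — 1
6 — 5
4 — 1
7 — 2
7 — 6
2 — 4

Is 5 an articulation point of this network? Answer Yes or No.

No

Even without 5, every remaining node can still reach every other (the residual graph is connected), so 5 is not a cut vertex.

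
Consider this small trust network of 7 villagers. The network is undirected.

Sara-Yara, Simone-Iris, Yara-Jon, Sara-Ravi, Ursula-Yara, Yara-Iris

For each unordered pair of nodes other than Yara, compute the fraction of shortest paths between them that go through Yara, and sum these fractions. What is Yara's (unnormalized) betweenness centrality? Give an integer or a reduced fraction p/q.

Pairs whose geodesics pass through Yara — Jon–Ursula: 1; Jon–Sara: 1; Jon–Simone: 1; Jon–Iris: 1; Jon–Ravi: 1; Ursula–Sara: 1; Ursula–Simone: 1; Ursula–Iris: 1; Ursula–Ravi: 1; Sara–Simone: 1; Sara–Iris: 1; Simone–Ravi: 1; Iris–Ravi: 1.
All other pairs contribute 0.
Summing the contributions gives betweenness(Yara) = 13.

13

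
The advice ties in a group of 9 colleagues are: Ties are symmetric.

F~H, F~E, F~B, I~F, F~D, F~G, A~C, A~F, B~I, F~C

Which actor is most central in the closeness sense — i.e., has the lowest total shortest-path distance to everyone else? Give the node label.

F

Farness (sum of distances to all others) for each node — A:14, B:14, C:14, D:15, E:15, F:8, G:15, H:15, I:14.
The smallest farness is 8, for F, so F has the highest closeness.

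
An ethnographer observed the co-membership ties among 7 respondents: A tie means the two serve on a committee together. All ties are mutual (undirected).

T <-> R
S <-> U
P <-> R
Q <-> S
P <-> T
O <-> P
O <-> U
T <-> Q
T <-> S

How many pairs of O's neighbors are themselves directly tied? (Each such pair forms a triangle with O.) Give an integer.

O's neighbors are P and U, but none of them are tied to each other, so no triangle contains O.

0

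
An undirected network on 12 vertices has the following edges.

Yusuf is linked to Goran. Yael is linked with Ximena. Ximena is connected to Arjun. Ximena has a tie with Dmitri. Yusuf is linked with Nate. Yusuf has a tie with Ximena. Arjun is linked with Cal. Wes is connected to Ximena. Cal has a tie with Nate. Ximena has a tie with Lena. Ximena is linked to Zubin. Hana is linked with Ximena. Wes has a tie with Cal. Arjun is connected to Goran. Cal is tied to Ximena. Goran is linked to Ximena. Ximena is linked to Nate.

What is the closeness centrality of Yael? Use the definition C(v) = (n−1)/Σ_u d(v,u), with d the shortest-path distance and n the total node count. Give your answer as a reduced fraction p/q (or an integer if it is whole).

Distances from Yael: Arjun:2, Cal:2, Dmitri:2, Goran:2, Hana:2, Lena:2, Nate:2, Wes:2, Ximena:1, Yusuf:2, Zubin:2. Sum = 21.
n = 12, so closeness = 11/21.

11/21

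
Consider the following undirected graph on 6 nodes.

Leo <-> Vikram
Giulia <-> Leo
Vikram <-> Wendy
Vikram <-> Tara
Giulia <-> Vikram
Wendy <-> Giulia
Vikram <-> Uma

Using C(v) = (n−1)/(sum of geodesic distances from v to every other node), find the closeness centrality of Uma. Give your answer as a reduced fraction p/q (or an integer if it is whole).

Distances from Uma: Giulia:2, Leo:2, Tara:2, Vikram:1, Wendy:2. Sum = 9.
n = 6, so closeness = 5/9.

5/9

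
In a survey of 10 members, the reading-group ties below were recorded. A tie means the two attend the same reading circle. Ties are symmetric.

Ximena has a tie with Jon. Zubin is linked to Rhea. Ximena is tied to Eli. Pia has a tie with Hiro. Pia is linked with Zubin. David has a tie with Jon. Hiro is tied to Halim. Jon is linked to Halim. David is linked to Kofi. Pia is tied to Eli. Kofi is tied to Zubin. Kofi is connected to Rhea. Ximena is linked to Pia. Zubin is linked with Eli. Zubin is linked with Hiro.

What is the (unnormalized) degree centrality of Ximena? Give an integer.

Ximena is directly tied to Eli, Jon, and Pia. That is 3 neighbors, so the degree of Ximena is 3.

3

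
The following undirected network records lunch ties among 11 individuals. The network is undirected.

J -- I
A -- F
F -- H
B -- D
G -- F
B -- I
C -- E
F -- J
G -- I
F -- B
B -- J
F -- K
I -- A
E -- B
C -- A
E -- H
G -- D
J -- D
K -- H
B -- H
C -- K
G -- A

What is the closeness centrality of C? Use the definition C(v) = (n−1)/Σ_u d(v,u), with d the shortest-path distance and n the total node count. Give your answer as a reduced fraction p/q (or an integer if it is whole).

10/19

Distances from C: A:1, B:2, D:3, E:1, F:2, G:2, H:2, I:2, J:3, K:1. Sum = 19.
n = 11, so closeness = 10/19.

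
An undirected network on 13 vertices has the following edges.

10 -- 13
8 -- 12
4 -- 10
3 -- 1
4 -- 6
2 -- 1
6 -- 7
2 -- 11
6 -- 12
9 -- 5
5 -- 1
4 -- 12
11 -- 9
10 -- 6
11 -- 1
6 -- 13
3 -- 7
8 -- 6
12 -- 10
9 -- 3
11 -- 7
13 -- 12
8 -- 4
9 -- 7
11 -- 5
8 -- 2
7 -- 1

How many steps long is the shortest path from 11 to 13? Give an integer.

3

One shortest route is 11 – 7 – 6 – 13, which uses 3 edges, and at distance 2 from 11 we only reach {3, 6, 8}, which does not include 13. So d(11,13) = 3.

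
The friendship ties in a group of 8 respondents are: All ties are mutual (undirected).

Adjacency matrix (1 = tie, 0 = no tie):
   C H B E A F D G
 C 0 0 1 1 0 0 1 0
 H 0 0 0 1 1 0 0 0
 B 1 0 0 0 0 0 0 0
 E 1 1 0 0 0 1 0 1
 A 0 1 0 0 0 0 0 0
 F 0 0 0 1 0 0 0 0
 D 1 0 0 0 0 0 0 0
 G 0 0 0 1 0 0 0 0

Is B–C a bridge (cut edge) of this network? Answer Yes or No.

Without the B–C edge there is no alternate route between B and C, so the network disconnects. It is a bridge.

Yes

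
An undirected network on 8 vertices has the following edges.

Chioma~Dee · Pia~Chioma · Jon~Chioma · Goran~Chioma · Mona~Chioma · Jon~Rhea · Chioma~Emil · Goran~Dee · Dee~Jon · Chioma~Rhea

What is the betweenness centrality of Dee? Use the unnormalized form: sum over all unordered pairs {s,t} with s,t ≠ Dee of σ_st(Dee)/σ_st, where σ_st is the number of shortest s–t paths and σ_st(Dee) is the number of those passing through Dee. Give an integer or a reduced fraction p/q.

Pairs whose geodesics pass through Dee — Goran–Jon: 1/2.
All other pairs contribute 0.
Summing the contributions gives betweenness(Dee) = 1/2.

1/2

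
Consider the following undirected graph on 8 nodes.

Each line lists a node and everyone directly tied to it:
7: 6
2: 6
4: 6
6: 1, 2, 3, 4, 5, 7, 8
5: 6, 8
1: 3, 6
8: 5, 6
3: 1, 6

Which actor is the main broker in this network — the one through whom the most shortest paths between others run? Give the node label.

Unnormalized betweenness of each node: 1:0, 2:0, 3:0, 4:0, 5:0, 6:19, 7:0, 8:0.
6 has the largest value, 19, making it the main broker — the node through which the most shortest paths run.

6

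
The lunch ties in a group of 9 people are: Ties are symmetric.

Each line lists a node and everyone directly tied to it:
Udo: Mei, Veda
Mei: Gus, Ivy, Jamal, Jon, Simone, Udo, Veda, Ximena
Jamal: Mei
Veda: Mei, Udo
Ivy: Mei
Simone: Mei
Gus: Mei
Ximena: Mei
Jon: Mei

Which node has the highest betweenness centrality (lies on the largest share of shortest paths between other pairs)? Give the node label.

Unnormalized betweenness of each node: Gus:0, Ivy:0, Jamal:0, Jon:0, Mei:27, Simone:0, Udo:0, Veda:0, Ximena:0.
Mei has the largest value, 27, making it the main broker — the node through which the most shortest paths run.

Mei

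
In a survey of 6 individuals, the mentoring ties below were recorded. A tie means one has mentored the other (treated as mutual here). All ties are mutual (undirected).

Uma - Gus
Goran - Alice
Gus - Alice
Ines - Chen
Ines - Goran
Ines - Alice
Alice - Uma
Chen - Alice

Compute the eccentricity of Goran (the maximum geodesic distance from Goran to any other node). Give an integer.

Distances from Goran: Alice:1, Chen:2, Gus:2, Ines:1, Uma:2.
The largest is 2 (to Chen, Gus, and Uma), so the eccentricity of Goran is 2.

2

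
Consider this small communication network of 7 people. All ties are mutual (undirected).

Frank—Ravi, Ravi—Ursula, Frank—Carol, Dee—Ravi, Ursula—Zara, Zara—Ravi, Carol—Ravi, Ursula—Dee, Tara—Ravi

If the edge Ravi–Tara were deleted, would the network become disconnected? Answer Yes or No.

Yes

Without the Ravi–Tara edge there is no alternate route between Ravi and Tara, so the network disconnects. It is a bridge.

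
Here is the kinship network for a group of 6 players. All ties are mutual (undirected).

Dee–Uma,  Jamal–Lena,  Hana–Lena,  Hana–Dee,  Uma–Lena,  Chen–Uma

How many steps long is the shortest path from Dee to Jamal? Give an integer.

3

One shortest route is Dee – Uma – Lena – Jamal, which uses 3 edges, and at distance 2 from Dee we only reach {Chen, Lena}, which does not include Jamal. So d(Dee,Jamal) = 3.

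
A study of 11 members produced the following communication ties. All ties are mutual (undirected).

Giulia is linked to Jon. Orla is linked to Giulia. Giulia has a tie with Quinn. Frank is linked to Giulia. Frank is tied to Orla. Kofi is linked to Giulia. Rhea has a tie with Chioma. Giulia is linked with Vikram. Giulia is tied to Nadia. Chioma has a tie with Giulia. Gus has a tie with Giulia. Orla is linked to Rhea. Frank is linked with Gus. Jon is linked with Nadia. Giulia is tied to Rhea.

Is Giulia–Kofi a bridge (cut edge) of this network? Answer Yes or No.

Without the Giulia–Kofi edge there is no alternate route between Giulia and Kofi, so the network disconnects. It is a bridge.

Yes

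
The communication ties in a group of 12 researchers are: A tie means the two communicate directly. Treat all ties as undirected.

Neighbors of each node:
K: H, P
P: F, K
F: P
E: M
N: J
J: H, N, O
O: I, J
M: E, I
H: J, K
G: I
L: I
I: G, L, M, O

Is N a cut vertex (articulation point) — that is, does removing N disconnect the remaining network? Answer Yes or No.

Even without N, every remaining node can still reach every other (the residual graph is connected), so N is not a cut vertex.

No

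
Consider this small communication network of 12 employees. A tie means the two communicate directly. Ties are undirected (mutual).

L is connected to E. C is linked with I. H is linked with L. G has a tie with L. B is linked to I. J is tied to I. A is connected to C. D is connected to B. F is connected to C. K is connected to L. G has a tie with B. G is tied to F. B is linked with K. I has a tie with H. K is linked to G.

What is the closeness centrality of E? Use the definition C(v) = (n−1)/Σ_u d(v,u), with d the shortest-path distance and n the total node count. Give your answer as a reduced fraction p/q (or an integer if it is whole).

Distances from E: A:5, B:3, C:4, D:4, F:3, G:2, H:2, I:3, J:4, K:2, L:1. Sum = 33.
n = 12, so closeness = 11/33 = 1/3.

1/3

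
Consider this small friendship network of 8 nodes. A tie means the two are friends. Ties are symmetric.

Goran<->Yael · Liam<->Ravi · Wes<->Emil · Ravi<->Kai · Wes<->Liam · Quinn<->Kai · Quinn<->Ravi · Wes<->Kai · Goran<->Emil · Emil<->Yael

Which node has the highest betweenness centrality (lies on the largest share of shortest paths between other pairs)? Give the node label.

Wes

Unnormalized betweenness of each node: Emil:10, Goran:0, Kai:6, Liam:2, Quinn:0, Ravi:3/2, Wes:25/2, Yael:0.
Wes has the largest value, 25/2, making it the main broker — the node through which the most shortest paths run.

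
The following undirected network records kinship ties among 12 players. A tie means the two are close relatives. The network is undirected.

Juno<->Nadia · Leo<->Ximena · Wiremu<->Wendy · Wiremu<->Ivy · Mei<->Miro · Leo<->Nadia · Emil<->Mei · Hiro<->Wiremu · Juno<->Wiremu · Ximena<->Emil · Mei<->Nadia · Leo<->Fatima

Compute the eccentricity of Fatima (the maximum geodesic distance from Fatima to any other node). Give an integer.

5

Distances from Fatima: Emil:3, Hiro:5, Ivy:5, Juno:3, Leo:1, Mei:3, Miro:4, Nadia:2, Wendy:5, Wiremu:4, Ximena:2.
The largest is 5 (to Ivy, Wendy, and Hiro), so the eccentricity of Fatima is 5.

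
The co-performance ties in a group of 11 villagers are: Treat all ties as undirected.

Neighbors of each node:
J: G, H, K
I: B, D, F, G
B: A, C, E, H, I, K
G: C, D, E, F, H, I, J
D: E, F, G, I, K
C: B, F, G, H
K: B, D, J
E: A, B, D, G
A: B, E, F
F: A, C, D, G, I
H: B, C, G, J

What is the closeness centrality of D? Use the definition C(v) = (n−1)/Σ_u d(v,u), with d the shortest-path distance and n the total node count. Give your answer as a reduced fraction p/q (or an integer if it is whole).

Distances from D: A:2, B:2, C:2, E:1, F:1, G:1, H:2, I:1, J:2, K:1. Sum = 15.
n = 11, so closeness = 10/15 = 2/3.

2/3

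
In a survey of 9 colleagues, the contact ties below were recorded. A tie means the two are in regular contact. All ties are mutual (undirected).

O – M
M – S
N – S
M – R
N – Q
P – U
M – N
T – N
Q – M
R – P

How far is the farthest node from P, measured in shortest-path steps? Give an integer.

4

Distances from P: M:2, N:3, O:3, Q:3, R:1, S:3, T:4, U:1.
The largest is 4 (to T), so the eccentricity of P is 4.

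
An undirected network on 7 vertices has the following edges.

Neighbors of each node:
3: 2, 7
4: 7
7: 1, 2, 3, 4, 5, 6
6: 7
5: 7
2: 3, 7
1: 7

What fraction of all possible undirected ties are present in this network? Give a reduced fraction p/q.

There are 7 edges and 7 nodes, so the maximum possible is C(7,2) = 21.
Density = 7/21 = 1/3.

1/3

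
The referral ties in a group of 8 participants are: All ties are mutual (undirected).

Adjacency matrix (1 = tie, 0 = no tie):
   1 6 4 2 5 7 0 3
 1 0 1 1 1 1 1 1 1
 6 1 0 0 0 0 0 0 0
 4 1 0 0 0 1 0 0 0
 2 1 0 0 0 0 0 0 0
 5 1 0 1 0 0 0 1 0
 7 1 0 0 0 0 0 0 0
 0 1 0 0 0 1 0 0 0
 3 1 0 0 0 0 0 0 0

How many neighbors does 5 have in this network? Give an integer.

5 is directly tied to 0, 1, and 4. That is 3 neighbors, so the degree of 5 is 3.

3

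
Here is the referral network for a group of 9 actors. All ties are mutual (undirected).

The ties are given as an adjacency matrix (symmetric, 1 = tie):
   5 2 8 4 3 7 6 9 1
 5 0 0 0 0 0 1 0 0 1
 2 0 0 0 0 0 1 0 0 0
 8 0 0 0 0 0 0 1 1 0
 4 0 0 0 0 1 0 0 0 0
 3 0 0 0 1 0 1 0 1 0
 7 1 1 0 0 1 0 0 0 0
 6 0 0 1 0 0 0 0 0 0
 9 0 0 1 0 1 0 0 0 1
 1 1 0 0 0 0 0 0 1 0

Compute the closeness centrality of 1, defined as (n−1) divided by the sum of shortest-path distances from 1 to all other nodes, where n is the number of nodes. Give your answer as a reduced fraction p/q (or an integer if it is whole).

8/17

Distances from 1: 2:3, 3:2, 4:3, 5:1, 6:3, 7:2, 8:2, 9:1. Sum = 17.
n = 9, so closeness = 8/17.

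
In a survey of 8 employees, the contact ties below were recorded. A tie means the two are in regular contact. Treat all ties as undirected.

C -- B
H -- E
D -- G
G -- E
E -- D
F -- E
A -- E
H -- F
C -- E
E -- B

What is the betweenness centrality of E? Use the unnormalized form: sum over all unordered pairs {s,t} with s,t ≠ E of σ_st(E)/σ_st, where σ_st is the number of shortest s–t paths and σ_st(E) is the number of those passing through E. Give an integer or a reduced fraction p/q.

18

Pairs whose geodesics pass through E — A–H: 1; A–D: 1; A–F: 1; A–B: 1; A–G: 1; A–C: 1; H–D: 1; H–B: 1; H–G: 1; H–C: 1; D–F: 1; D–B: 1; D–C: 1; F–B: 1 … (+4 more pairs).
All other pairs contribute 0.
Summing the contributions gives betweenness(E) = 18.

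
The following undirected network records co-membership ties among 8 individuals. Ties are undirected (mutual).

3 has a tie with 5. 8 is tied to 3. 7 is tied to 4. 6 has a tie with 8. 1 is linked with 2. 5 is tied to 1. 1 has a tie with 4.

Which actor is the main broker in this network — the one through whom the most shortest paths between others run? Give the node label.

Unnormalized betweenness of each node: 1:14, 2:0, 3:10, 4:6, 5:12, 6:0, 7:0, 8:6.
1 has the largest value, 14, making it the main broker — the node through which the most shortest paths run.

1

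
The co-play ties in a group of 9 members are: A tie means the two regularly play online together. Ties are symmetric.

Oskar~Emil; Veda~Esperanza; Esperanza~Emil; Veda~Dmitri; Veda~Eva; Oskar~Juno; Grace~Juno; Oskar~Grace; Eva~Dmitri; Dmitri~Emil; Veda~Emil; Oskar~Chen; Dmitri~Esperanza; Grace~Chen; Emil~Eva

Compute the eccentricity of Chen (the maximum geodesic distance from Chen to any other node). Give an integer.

3

Distances from Chen: Dmitri:3, Emil:2, Esperanza:3, Eva:3, Grace:1, Juno:2, Oskar:1, Veda:3.
The largest is 3 (to Dmitri, Veda, Esperanza, and Eva), so the eccentricity of Chen is 3.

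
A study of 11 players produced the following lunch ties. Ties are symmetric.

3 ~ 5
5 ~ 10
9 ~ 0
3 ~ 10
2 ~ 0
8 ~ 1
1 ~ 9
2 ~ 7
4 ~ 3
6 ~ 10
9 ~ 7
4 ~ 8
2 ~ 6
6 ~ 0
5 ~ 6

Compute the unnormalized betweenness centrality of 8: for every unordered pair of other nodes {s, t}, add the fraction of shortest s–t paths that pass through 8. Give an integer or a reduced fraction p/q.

Pairs whose geodesics pass through 8 — 9–3: 1/3; 9–4: 1; 7–4: 1; 0–4: 1/3; 5–1: 1/2; 10–1: 1/2; 3–1: 1; 4–1: 1.
All other pairs contribute 0.
Summing the contributions gives betweenness(8) = 17/3.

17/3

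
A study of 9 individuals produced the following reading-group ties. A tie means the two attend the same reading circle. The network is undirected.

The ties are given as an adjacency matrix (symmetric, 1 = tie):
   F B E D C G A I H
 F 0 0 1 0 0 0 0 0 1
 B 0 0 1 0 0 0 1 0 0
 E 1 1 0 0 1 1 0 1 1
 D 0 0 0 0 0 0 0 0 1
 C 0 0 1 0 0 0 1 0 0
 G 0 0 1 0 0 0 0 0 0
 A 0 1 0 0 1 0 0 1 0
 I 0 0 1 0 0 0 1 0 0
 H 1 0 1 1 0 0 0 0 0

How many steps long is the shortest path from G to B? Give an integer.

One shortest route is G – E – B, which uses 2 edges, and G and B are not directly tied, so nothing shorter exists. So d(G,B) = 2.

2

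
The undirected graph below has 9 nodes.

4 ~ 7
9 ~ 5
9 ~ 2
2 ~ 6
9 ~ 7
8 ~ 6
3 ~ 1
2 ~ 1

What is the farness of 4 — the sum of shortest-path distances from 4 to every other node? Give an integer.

27

Distances from 4: 1:4, 2:3, 3:5, 5:3, 6:4, 7:1, 8:5, 9:2.
Sum = 4 + 3 + 5 + 3 + 4 + 1 + 5 + 2 = 27.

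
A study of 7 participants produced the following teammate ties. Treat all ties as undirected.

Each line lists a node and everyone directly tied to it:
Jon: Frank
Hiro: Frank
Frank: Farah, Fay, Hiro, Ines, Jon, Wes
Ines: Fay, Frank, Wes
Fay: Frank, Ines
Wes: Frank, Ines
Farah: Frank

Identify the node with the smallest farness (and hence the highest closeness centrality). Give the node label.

Farness (sum of distances to all others) for each node — Farah:11, Fay:10, Frank:6, Hiro:11, Ines:9, Jon:11, Wes:10.
The smallest farness is 6, for Frank, so Frank has the highest closeness.

Frank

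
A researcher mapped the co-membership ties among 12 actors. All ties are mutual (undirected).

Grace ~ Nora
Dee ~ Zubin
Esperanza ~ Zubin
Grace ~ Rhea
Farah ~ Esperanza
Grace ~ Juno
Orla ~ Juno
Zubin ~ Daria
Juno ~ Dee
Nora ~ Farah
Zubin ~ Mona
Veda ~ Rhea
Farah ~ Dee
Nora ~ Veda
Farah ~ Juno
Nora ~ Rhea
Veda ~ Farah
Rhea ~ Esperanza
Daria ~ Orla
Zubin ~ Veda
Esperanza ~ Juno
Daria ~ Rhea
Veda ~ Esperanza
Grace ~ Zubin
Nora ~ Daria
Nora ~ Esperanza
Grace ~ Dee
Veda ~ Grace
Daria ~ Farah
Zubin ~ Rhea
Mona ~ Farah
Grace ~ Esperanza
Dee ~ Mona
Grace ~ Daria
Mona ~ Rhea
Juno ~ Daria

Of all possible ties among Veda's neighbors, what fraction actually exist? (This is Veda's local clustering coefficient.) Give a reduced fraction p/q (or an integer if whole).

11/15

Veda's neighbors: Esperanza, Farah, Grace, Nora, Rhea, and Zubin (k = 6).
Possible neighbor pairs: C(6,2) = 15. Edges among them: Esperanza–Farah, Esperanza–Grace, Esperanza–Nora, Esperanza–Rhea, Esperanza–Zubin, Farah–Nora, Grace–Nora, Grace–Rhea, Grace–Zubin, Nora–Rhea, Rhea–Zubin → e = 11.
Clustering(Veda) = 11/15.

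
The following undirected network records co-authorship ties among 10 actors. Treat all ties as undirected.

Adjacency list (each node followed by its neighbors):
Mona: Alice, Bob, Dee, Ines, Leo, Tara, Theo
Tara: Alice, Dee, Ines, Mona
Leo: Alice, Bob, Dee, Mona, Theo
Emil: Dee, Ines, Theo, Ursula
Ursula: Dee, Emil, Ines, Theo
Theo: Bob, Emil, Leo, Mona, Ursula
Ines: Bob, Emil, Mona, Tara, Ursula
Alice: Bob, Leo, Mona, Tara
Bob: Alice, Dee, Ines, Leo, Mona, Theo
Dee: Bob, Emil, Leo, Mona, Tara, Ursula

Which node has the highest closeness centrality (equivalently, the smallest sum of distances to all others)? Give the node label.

Mona

Farness (sum of distances to all others) for each node — Alice:16, Bob:12, Dee:12, Emil:15, Ines:13, Leo:13, Mona:11, Tara:14, Theo:13, Ursula:15.
The smallest farness is 11, for Mona, so Mona has the highest closeness.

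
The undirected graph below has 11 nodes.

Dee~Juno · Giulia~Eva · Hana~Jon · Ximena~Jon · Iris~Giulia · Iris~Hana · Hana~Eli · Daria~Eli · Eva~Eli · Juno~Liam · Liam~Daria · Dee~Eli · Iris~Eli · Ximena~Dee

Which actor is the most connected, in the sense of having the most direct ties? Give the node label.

Degrees — Daria:2, Dee:3, Eli:5, Eva:2, Giulia:2, Hana:3, Iris:3, Jon:2, Juno:2, Liam:2, Ximena:2.
The maximum is 5, attained only by Eli.

Eli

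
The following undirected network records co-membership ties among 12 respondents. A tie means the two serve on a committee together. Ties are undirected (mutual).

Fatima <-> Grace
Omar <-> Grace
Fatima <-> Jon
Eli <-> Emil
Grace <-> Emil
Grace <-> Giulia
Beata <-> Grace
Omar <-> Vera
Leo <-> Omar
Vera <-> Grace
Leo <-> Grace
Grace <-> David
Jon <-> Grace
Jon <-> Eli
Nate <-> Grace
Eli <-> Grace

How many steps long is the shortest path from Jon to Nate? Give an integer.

One shortest route is Jon – Grace – Nate, which uses 2 edges, and Jon and Nate are not directly tied, so nothing shorter exists. So d(Jon,Nate) = 2.

2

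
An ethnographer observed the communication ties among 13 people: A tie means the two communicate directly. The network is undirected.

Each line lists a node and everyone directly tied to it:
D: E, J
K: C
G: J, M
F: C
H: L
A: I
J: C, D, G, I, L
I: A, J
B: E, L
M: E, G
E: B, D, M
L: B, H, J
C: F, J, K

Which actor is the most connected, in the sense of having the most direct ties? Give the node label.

J

Degrees — A:1, B:2, C:3, D:2, E:3, F:1, G:2, H:1, I:2, J:5, K:1, L:3, M:2.
The maximum is 5, attained only by J.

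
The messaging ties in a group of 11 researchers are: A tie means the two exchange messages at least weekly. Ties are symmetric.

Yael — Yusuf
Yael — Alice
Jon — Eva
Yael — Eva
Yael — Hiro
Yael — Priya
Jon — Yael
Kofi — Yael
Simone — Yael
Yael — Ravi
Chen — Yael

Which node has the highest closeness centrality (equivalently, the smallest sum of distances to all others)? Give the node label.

Farness (sum of distances to all others) for each node — Alice:19, Chen:19, Eva:18, Hiro:19, Jon:18, Kofi:19, Priya:19, Ravi:19, Simone:19, Yael:10, Yusuf:19.
The smallest farness is 10, for Yael, so Yael has the highest closeness.

Yael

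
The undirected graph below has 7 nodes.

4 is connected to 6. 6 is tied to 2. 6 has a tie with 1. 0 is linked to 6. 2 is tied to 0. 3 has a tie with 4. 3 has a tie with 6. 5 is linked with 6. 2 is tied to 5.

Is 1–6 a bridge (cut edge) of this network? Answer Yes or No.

Without the 1–6 edge there is no alternate route between 1 and 6, so the network disconnects. It is a bridge.

Yes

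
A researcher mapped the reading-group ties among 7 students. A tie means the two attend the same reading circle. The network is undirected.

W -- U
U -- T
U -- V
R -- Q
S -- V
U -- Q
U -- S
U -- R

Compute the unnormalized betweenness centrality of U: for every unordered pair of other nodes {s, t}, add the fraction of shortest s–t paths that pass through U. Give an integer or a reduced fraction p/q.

13

Pairs whose geodesics pass through U — R–T: 1; R–S: 1; R–V: 1; R–W: 1; T–S: 1; T–Q: 1; T–V: 1; T–W: 1; S–Q: 1; S–W: 1; Q–V: 1; Q–W: 1; V–W: 1.
All other pairs contribute 0.
Summing the contributions gives betweenness(U) = 13.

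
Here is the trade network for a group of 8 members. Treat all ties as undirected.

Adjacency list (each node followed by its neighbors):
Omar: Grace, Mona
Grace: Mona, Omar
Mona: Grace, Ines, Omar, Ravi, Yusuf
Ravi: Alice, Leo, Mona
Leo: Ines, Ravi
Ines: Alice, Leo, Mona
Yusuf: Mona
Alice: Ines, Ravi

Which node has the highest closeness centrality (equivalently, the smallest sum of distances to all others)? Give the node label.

Mona

Farness (sum of distances to all others) for each node — Alice:15, Grace:14, Ines:11, Leo:15, Mona:9, Omar:14, Ravi:11, Yusuf:15.
The smallest farness is 9, for Mona, so Mona has the highest closeness.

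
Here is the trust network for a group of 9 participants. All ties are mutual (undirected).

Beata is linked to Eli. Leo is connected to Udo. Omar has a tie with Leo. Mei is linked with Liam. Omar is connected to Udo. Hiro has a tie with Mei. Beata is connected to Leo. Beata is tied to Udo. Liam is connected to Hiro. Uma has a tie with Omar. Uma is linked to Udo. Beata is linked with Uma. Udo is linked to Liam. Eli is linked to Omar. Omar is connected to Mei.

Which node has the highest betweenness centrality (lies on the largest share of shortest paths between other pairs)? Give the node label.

Omar

Unnormalized betweenness of each node: Beata:13/6, Eli:9/20, Hiro:0, Leo:9/20, Liam:37/10, Mei:23/6, Omar:44/5, Udo:143/20, Uma:9/20.
Omar has the largest value, 44/5, making it the main broker — the node through which the most shortest paths run.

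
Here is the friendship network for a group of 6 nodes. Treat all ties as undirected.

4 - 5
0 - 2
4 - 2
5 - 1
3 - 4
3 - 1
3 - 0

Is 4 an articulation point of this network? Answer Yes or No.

Even without 4, every remaining node can still reach every other (the residual graph is connected), so 4 is not a cut vertex.

No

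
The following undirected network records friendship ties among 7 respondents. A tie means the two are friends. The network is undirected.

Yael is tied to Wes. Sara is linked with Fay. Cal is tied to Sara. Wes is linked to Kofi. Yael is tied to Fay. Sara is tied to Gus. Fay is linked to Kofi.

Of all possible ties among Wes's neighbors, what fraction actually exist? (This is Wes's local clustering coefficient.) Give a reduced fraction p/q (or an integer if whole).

0

Wes's neighbors: Kofi and Yael (k = 2).
Possible neighbor pairs: C(2,2) = 1. Edges among them: none → e = 0.
Clustering(Wes) = 0/1.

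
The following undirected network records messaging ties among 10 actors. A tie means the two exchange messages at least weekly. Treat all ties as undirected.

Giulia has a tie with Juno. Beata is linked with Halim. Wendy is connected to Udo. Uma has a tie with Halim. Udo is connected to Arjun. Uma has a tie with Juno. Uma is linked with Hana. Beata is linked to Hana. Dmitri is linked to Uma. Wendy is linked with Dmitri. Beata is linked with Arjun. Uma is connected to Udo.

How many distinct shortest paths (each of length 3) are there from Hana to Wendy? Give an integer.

2

The shortest distance is 3. The length-3 paths are: Hana–Uma–Dmitri–Wendy; Hana–Uma–Udo–Wendy.
That gives 2 distinct shortest paths.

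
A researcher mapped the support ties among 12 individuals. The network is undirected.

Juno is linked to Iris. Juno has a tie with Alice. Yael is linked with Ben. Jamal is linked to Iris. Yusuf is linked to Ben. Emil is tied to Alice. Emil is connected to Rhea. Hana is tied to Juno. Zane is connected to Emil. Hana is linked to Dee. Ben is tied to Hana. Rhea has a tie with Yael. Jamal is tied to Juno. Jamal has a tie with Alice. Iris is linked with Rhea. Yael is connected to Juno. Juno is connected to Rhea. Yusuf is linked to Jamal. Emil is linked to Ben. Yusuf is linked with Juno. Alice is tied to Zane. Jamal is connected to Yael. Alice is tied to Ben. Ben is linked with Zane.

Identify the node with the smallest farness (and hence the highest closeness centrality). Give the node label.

Juno

Farness (sum of distances to all others) for each node — Alice:18, Ben:17, Dee:29, Emil:19, Hana:19, Iris:22, Jamal:18, Juno:15, Rhea:19, Yael:19, Yusuf:20, Zane:21.
The smallest farness is 15, for Juno, so Juno has the highest closeness.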